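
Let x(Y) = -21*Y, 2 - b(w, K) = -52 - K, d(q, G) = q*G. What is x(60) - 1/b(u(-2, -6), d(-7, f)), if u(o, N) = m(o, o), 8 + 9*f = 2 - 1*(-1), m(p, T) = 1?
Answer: -656469/521 ≈ -1260.0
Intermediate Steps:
f = -5/9 (f = -8/9 + (2 - 1*(-1))/9 = -8/9 + (2 + 1)/9 = -8/9 + (⅑)*3 = -8/9 + ⅓ = -5/9 ≈ -0.55556)
u(o, N) = 1
d(q, G) = G*q
b(w, K) = 54 + K (b(w, K) = 2 - (-52 - K) = 2 + (52 + K) = 54 + K)
x(60) - 1/b(u(-2, -6), d(-7, f)) = -21*60 - 1/(54 - 5/9*(-7)) = -1260 - 1/(54 + 35/9) = -1260 - 1/521/9 = -1260 - 1*9/521 = -1260 - 9/521 = -656469/521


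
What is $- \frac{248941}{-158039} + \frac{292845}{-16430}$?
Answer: $- \frac{1205452295}{74188022} \approx -16.249$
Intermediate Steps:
$- \frac{248941}{-158039} + \frac{292845}{-16430} = \left(-248941\right) \left(- \frac{1}{158039}\right) + 292845 \left(- \frac{1}{16430}\right) = \frac{35563}{22577} - \frac{58569}{3286} = - \frac{1205452295}{74188022}$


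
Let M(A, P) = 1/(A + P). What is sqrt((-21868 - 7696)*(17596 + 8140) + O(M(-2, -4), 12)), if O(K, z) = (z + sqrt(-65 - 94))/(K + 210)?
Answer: sqrt(-1206023309336776 + 7554*I*sqrt(159))/1259 ≈ 1.0893e-6 + 27584.0*I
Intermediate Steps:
O(K, z) = (z + I*sqrt(159))/(210 + K) (O(K, z) = (z + sqrt(-159))/(210 + K) = (z + I*sqrt(159))/(210 + K))
sqrt((-21868 - 7696)*(17596 + 8140) + O(M(-2, -4), 12)) = sqrt((-21868 - 7696)*(17596 + 8140) + (12 + I*sqrt(159))/(210 + 1/(-2 - 4))) = sqrt(-29564*25736 + (12 + I*sqrt(159))/(210 + 1/(-6))) = sqrt(-760859104 + (12 + I*sqrt(159))/(210 - 1/6)) = sqrt(-760859104 + (12 + I*sqrt(159))/(1259/6)) = sqrt(-760859104 + 6*(12 + I*sqrt(159))/1259) = sqrt(-760859104 + (72/1259 + 6*I*sqrt(159)/1259)) = sqrt(-957921611864/1259 + 6*I*sqrt(159)/1259)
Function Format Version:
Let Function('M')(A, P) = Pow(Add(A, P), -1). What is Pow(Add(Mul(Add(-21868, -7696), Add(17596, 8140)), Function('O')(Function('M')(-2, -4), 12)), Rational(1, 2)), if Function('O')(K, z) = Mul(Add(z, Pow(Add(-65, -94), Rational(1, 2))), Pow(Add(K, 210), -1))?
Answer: Mul(Rational(1, 1259), Pow(Add(-1206023309336776, Mul(7554, I, Pow(159, Rational(1, 2)))), Rational(1, 2))) ≈ Add(1.0893e-6, Mul(27584., I))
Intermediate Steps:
Function('O')(K, z) = Mul(Pow(Add(210, K), -1), Add(z, Mul(I, Pow(159, Rational(1, 2))))) (Function('O')(K, z) = Mul(Add(z, Pow(-159, Rational(1, 2))), Pow(Add(210, K), -1)) = Mul(Add(z, Mul(I, Pow(159, Rational(1, 2)))), Pow(Add(210, K), -1)) = Mul(Pow(Add(210, K), -1), Add(z, Mul(I, Pow(159, Rational(1, 2))))))
Pow(Add(Mul(Add(-21868, -7696), Add(17596, 8140)), Function('O')(Function('M')(-2, -4), 12)), Rational(1, 2)) = Pow(Add(Mul(Add(-21868, -7696), Add(17596, 8140)), Mul(Pow(Add(210, Pow(Add(-2, -4), -1)), -1), Add(12, Mul(I, Pow(159, Rational(1, 2)))))), Rational(1, 2)) = Pow(Add(Mul(-29564, 25736), Mul(Pow(Add(210, Pow(-6, -1)), -1), Add(12, Mul(I, Pow(159, Rational(1, 2)))))), Rational(1, 2)) = Pow(Add(-760859104, Mul(Pow(Add(210, Rational(-1, 6)), -1), Add(12, Mul(I, Pow(159, Rational(1, 2)))))), Rational(1, 2)) = Pow(Add(-760859104, Mul(Pow(Rational(1259, 6), -1), Add(12, Mul(I, Pow(159, Rational(1, 2)))))), Rational(1, 2)) = Pow(Add(-760859104, Mul(Rational(6, 1259), Add(12, Mul(I, Pow(159, Rational(1, 2)))))), Rational(1, 2)) = Pow(Add(-760859104, Add(Rational(72, 1259), Mul(Rational(6, 1259), I, Pow(159, Rational(1, 2))))), Rational(1, 2)) = Pow(Add(Rational(-957921611864, 1259), Mul(Rational(6, 1259), I, Pow(159, Rational(1, 2)))), Rational(1, 2))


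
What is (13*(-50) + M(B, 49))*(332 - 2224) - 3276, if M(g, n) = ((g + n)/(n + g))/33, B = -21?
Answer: 3679400/3 ≈ 1.2265e+6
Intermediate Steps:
M(g, n) = 1/33 (M(g, n) = ((g + n)/(g + n))*(1/33) = 1*(1/33) = 1/33)
(13*(-50) + M(B, 49))*(332 - 2224) - 3276 = (13*(-50) + 1/33)*(332 - 2224) - 3276 = (-650 + 1/33)*(-1892) - 3276 = -21449/33*(-1892) - 3276 = 3689228/3 - 3276 = 3679400/3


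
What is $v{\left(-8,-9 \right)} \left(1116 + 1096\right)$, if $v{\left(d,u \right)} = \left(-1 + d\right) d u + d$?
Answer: $-1451072$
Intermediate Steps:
$v{\left(d,u \right)} = d + d u \left(-1 + d\right)$ ($v{\left(d,u \right)} = d \left(-1 + d\right) u + d = d u \left(-1 + d\right) + d = d + d u \left(-1 + d\right)$)
$v{\left(-8,-9 \right)} \left(1116 + 1096\right) = - 8 \left(1 - -9 - -72\right) \left(1116 + 1096\right) = - 8 \left(1 + 9 + 72\right) 2212 = \left(-8\right) 82 \cdot 2212 = \left(-656\right) 2212 = -1451072$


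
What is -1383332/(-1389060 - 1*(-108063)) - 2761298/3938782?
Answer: 955714363759/2522783962827 ≈ 0.37883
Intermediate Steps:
-1383332/(-1389060 - 1*(-108063)) - 2761298/3938782 = -1383332/(-1389060 + 108063) - 2761298*1/3938782 = -1383332/(-1280997) - 1380649/1969391 = -1383332*(-1/1280997) - 1380649/1969391 = 1383332/1280997 - 1380649/1969391 = 955714363759/2522783962827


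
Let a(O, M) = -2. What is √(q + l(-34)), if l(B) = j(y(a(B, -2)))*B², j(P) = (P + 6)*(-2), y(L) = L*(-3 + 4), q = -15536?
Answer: 4*I*√1549 ≈ 157.43*I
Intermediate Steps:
y(L) = L (y(L) = L*1 = L)
j(P) = -12 - 2*P (j(P) = (6 + P)*(-2) = -12 - 2*P)
l(B) = -8*B² (l(B) = (-12 - 2*(-2))*B² = (-12 + 4)*B² = -8*B²)
√(q + l(-34)) = √(-15536 - 8*(-34)²) = √(-15536 - 8*1156) = √(-15536 - 9248) = √(-24784) = 4*I*√1549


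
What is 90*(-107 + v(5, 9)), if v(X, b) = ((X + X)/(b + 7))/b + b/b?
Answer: -38135/4 ≈ -9533.8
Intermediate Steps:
v(X, b) = 1 + 2*X/(b*(7 + b)) (v(X, b) = ((2*X)/(7 + b))/b + 1 = (2*X/(7 + b))/b + 1 = 2*X/(b*(7 + b)) + 1 = 1 + 2*X/(b*(7 + b)))
90*(-107 + v(5, 9)) = 90*(-107 + (9² + 2*5 + 7*9)/(9*(7 + 9))) = 90*(-107 + (⅑)*(81 + 10 + 63)/16) = 90*(-107 + (⅑)*(1/16)*154) = 90*(-107 + 77/72) = 90*(-7627/72) = -38135/4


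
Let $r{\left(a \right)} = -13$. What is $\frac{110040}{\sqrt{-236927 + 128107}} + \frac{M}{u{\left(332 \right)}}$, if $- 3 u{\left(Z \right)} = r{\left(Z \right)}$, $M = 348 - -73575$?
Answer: $\frac{221769}{13} - \frac{11004 i \sqrt{27205}}{5441} \approx 17059.0 - 333.58 i$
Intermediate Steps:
$M = 73923$ ($M = 348 + 73575 = 73923$)
$u{\left(Z \right)} = \frac{13}{3}$ ($u{\left(Z \right)} = \left(- \frac{1}{3}\right) \left(-13\right) = \frac{13}{3}$)
$\frac{110040}{\sqrt{-236927 + 128107}} + \frac{M}{u{\left(332 \right)}} = \frac{110040}{\sqrt{-236927 + 128107}} + \frac{73923}{\frac{13}{3}} = \frac{110040}{\sqrt{-108820}} + 73923 \cdot \frac{3}{13} = \frac{110040}{2 i \sqrt{27205}} + \frac{221769}{13} = 110040 \left(- \frac{i \sqrt{27205}}{54410}\right) + \frac{221769}{13} = - \frac{11004 i \sqrt{27205}}{5441} + \frac{221769}{13} = \frac{221769}{13} - \frac{11004 i \sqrt{27205}}{5441}$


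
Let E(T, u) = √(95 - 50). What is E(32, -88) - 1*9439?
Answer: -9439 + 3*√5 ≈ -9432.3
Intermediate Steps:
E(T, u) = 3*√5 (E(T, u) = √45 = 3*√5)
E(32, -88) - 1*9439 = 3*√5 - 1*9439 = 3*√5 - 9439 = -9439 + 3*√5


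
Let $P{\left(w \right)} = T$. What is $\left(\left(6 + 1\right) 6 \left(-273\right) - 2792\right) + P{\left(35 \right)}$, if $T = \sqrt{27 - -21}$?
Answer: $-14258 + 4 \sqrt{3} \approx -14251.0$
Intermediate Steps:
$T = 4 \sqrt{3}$ ($T = \sqrt{27 + 21} = \sqrt{48} = 4 \sqrt{3} \approx 6.9282$)
$P{\left(w \right)} = 4 \sqrt{3}$
$\left(\left(6 + 1\right) 6 \left(-273\right) - 2792\right) + P{\left(35 \right)} = \left(\left(6 + 1\right) 6 \left(-273\right) - 2792\right) + 4 \sqrt{3} = \left(7 \cdot 6 \left(-273\right) - 2792\right) + 4 \sqrt{3} = \left(42 \left(-273\right) - 2792\right) + 4 \sqrt{3} = \left(-11466 - 2792\right) + 4 \sqrt{3} = -14258 + 4 \sqrt{3}$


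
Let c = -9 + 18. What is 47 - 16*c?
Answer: -97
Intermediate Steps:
c = 9
47 - 16*c = 47 - 16*9 = 47 - 144 = -97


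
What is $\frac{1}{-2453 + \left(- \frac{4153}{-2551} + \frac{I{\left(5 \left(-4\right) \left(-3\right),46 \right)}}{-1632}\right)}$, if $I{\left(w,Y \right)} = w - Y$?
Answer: $- \frac{2081616}{5102833057} \approx -0.00040793$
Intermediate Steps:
$\frac{1}{-2453 + \left(- \frac{4153}{-2551} + \frac{I{\left(5 \left(-4\right) \left(-3\right),46 \right)}}{-1632}\right)} = \frac{1}{-2453 + \left(- \frac{4153}{-2551} + \frac{5 \left(-4\right) \left(-3\right) - 46}{-1632}\right)} = \frac{1}{-2453 + \left(\left(-4153\right) \left(- \frac{1}{2551}\right) + \left(\left(-20\right) \left(-3\right) - 46\right) \left(- \frac{1}{1632}\right)\right)} = \frac{1}{-2453 + \left(\frac{4153}{2551} + \left(60 - 46\right) \left(- \frac{1}{1632}\right)\right)} = \frac{1}{-2453 + \left(\frac{4153}{2551} + 14 \left(- \frac{1}{1632}\right)\right)} = \frac{1}{-2453 + \left(\frac{4153}{2551} - \frac{7}{816}\right)} = \frac{1}{-2453 + \frac{3370991}{2081616}} = \frac{1}{- \frac{5102833057}{2081616}} = - \frac{2081616}{5102833057}$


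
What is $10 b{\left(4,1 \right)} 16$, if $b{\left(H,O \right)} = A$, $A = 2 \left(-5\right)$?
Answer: $-1600$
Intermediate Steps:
$A = -10$
$b{\left(H,O \right)} = -10$
$10 b{\left(4,1 \right)} 16 = 10 \left(-10\right) 16 = \left(-100\right) 16 = -1600$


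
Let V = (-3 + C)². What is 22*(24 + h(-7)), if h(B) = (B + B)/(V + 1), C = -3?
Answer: 19228/37 ≈ 519.68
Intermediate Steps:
V = 36 (V = (-3 - 3)² = (-6)² = 36)
h(B) = 2*B/37 (h(B) = (B + B)/(36 + 1) = (2*B)/37 = (2*B)*(1/37) = 2*B/37)
22*(24 + h(-7)) = 22*(24 + (2/37)*(-7)) = 22*(24 - 14/37) = 22*(874/37) = 19228/37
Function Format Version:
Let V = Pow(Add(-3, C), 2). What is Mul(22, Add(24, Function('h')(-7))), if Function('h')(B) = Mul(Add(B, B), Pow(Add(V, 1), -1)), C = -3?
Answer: Rational(19228, 37) ≈ 519.68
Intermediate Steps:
V = 36 (V = Pow(Add(-3, -3), 2) = Pow(-6, 2) = 36)
Function('h')(B) = Mul(Rational(2, 37), B) (Function('h')(B) = Mul(Add(B, B), Pow(Add(36, 1), -1)) = Mul(Mul(2, B), Pow(37, -1)) = Mul(Mul(2, B), Rational(1, 37)) = Mul(Rational(2, 37), B))
Mul(22, Add(24, Function('h')(-7))) = Mul(22, Add(24, Mul(Rational(2, 37), -7))) = Mul(22, Add(24, Rational(-14, 37))) = Mul(22, Rational(874, 37)) = Rational(19228, 37)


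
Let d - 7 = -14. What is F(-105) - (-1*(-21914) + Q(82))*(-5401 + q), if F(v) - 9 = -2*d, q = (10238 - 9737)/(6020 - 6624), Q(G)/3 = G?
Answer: 18075389173/151 ≈ 1.1970e+8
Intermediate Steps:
d = -7 (d = 7 - 14 = -7)
Q(G) = 3*G
q = -501/604 (q = 501/(-604) = 501*(-1/604) = -501/604 ≈ -0.82947)
F(v) = 23 (F(v) = 9 - 2*(-7) = 9 + 14 = 23)
F(-105) - (-1*(-21914) + Q(82))*(-5401 + q) = 23 - (-1*(-21914) + 3*82)*(-5401 - 501/604) = 23 - (21914 + 246)*(-3262705)/604 = 23 - 22160*(-3262705)/604 = 23 - 1*(-18075385700/151) = 23 + 18075385700/151 = 18075389173/151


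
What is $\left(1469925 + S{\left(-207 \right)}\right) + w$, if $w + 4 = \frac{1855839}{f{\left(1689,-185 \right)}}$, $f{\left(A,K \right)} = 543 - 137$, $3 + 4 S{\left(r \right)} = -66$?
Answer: $\frac{1197273523}{812} \approx 1.4745 \cdot 10^{6}$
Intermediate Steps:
$S{\left(r \right)} = - \frac{69}{4}$ ($S{\left(r \right)} = - \frac{3}{4} + \frac{1}{4} \left(-66\right) = - \frac{3}{4} - \frac{33}{2} = - \frac{69}{4}$)
$f{\left(A,K \right)} = 406$
$w = \frac{1854215}{406}$ ($w = -4 + \frac{1855839}{406} = \frac{1854215}{406} \approx 4567.0$)
$\left(1469925 + S{\left(-207 \right)}\right) + w = \left(1469925 - \frac{69}{4}\right) + \frac{1854215}{406} = \frac{5879631}{4} + \frac{1854215}{406} = \frac{1197273523}{812}$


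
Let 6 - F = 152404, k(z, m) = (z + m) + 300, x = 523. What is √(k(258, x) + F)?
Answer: 3*I*√16813 ≈ 389.0*I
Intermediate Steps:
k(z, m) = 300 + m + z (k(z, m) = (m + z) + 300 = 300 + m + z)
F = -152398 (F = 6 - 1*152404 = 6 - 152404 = -152398)
√(k(258, x) + F) = √((300 + 523 + 258) - 152398) = √(1081 - 152398) = √(-151317) = 3*I*√16813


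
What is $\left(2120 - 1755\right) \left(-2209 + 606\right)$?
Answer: $-585095$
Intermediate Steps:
$\left(2120 - 1755\right) \left(-2209 + 606\right) = 365 \left(-1603\right) = -585095$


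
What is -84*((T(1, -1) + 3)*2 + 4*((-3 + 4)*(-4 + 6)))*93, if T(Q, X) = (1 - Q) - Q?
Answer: -93744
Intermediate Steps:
T(Q, X) = 1 - 2*Q
-84*((T(1, -1) + 3)*2 + 4*((-3 + 4)*(-4 + 6)))*93 = -84*(((1 - 2*1) + 3)*2 + 4*((-3 + 4)*(-4 + 6)))*93 = -84*(((1 - 2) + 3)*2 + 4*(1*2))*93 = -84*((-1 + 3)*2 + 4*2)*93 = -84*(2*2 + 8)*93 = -84*(4 + 8)*93 = -84*12*93 = -1008*93 = -93744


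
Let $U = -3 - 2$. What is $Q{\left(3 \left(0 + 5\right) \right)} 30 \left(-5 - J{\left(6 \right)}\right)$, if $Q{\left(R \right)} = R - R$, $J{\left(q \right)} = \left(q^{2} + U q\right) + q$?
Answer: $0$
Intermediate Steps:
$U = -5$
$J{\left(q \right)} = q^{2} - 4 q$ ($J{\left(q \right)} = \left(q^{2} - 5 q\right) + q = q^{2} - 4 q$)
$Q{\left(R \right)} = 0$
$Q{\left(3 \left(0 + 5\right) \right)} 30 \left(-5 - J{\left(6 \right)}\right) = 0 \cdot 30 \left(-5 - 6 \left(-4 + 6\right)\right) = 0 \left(-5 - 6 \cdot 2\right) = 0 \left(-5 - 12\right) = 0 \left(-17\right) = 0$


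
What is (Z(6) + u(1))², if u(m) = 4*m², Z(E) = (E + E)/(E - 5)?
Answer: 256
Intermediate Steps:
Z(E) = 2*E/(-5 + E) (Z(E) = (2*E)/(-5 + E) = 2*E/(-5 + E))
(Z(6) + u(1))² = (2*6/(-5 + 6) + 4*1²)² = (2*6/1 + 4*1)² = (2*6*1 + 4)² = (12 + 4)² = 16² = 256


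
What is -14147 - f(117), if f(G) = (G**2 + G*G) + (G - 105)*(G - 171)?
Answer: -40877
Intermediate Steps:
f(G) = 2*G**2 + (-171 + G)*(-105 + G) (f(G) = (G**2 + G**2) + (-105 + G)*(-171 + G) = 2*G**2 + (-171 + G)*(-105 + G))
-14147 - f(117) = -14147 - (17955 - 276*117 + 3*117**2) = -14147 - (17955 - 32292 + 3*13689) = -14147 - (17955 - 32292 + 41067) = -14147 - 1*26730 = -14147 - 26730 = -40877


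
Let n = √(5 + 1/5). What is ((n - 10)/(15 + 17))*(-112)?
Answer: 35 - 7*√130/10 ≈ 27.019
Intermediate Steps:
n = √130/5 (n = √(5 + ⅕) = √(26/5) = √130/5 ≈ 2.2803)
((n - 10)/(15 + 17))*(-112) = ((√130/5 - 10)/(15 + 17))*(-112) = ((-10 + √130/5)/32)*(-112) = ((-10 + √130/5)*(1/32))*(-112) = (-5/16 + √130/160)*(-112) = 35 - 7*√130/10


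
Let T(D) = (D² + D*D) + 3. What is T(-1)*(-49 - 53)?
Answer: -510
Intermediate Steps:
T(D) = 3 + 2*D² (T(D) = (D² + D²) + 3 = 2*D² + 3 = 3 + 2*D²)
T(-1)*(-49 - 53) = (3 + 2*(-1)²)*(-49 - 53) = (3 + 2*1)*(-102) = (3 + 2)*(-102) = 5*(-102) = -510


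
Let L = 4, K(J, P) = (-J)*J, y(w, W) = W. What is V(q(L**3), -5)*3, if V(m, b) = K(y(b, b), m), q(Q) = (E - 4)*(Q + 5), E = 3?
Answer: -75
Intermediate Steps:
K(J, P) = -J**2
q(Q) = -5 - Q (q(Q) = (3 - 4)*(Q + 5) = -(5 + Q) = -5 - Q)
V(m, b) = -b**2
V(q(L**3), -5)*3 = -1*(-5)**2*3 = -1*25*3 = -25*3 = -75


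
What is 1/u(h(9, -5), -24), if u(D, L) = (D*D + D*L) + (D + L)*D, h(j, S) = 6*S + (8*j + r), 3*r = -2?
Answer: 9/12896 ≈ 0.00069789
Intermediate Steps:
r = -⅔ (r = (⅓)*(-2) = -⅔ ≈ -0.66667)
h(j, S) = -⅔ + 6*S + 8*j (h(j, S) = 6*S + (8*j - ⅔) = 6*S + (-⅔ + 8*j) = -⅔ + 6*S + 8*j)
u(D, L) = D² + D*L + D*(D + L) (u(D, L) = (D² + D*L) + D*(D + L) = D² + D*L + D*(D + L))
1/u(h(9, -5), -24) = 1/(2*(-⅔ + 6*(-5) + 8*9)*((-⅔ + 6*(-5) + 8*9) - 24)) = 1/(2*(-⅔ - 30 + 72)*((-⅔ - 30 + 72) - 24)) = 1/(2*(124/3)*(124/3 - 24)) = 1/(2*(124/3)*(52/3)) = 1/(12896/9) = 9/12896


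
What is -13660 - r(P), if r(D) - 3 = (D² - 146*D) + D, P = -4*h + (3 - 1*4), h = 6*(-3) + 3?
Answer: -8589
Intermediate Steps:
h = -15 (h = -18 + 3 = -15)
P = 59 (P = -4*(-15) + (3 - 1*4) = 60 + (3 - 4) = 60 - 1 = 59)
r(D) = 3 + D² - 145*D (r(D) = 3 + ((D² - 146*D) + D) = 3 + (D² - 145*D) = 3 + D² - 145*D)
-13660 - r(P) = -13660 - (3 + 59² - 145*59) = -13660 - (3 + 3481 - 8555) = -13660 - 1*(-5071) = -13660 + 5071 = -8589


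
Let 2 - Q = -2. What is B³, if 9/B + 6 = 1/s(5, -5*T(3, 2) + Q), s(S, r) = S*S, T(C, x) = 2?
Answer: -11390625/3307949 ≈ -3.4434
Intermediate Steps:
Q = 4 (Q = 2 - 1*(-2) = 2 + 2 = 4)
s(S, r) = S²
B = -225/149 (B = 9/(-6 + 1/(5²)) = 9/(-6 + 1/25) = 9/(-149/25) = 9*(-25/149) = -225/149 ≈ -1.5101)
B³ = (-225/149)³ = -11390625/3307949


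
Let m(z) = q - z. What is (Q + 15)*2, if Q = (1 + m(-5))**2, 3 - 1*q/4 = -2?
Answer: 1382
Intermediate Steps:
q = 20 (q = 12 - 4*(-2) = 12 + 8 = 20)
m(z) = 20 - z
Q = 676 (Q = (1 + (20 - 1*(-5)))**2 = (1 + (20 + 5))**2 = (1 + 25)**2 = 26**2 = 676)
(Q + 15)*2 = (676 + 15)*2 = 691*2 = 1382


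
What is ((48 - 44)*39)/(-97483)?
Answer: -156/97483 ≈ -0.0016003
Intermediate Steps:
((48 - 44)*39)/(-97483) = (4*39)*(-1/97483) = 156*(-1/97483) = -156/97483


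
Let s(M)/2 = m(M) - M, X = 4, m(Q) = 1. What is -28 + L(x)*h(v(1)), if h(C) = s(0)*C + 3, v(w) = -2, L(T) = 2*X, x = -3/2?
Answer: -36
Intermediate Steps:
x = -3/2 (x = -3*1/2 = -3/2 ≈ -1.5000)
s(M) = 2 - 2*M (s(M) = 2*(1 - M) = 2 - 2*M)
L(T) = 8 (L(T) = 2*4 = 8)
h(C) = 3 + 2*C (h(C) = (2 - 2*0)*C + 3 = (2 + 0)*C + 3 = 2*C + 3 = 3 + 2*C)
-28 + L(x)*h(v(1)) = -28 + 8*(3 + 2*(-2)) = -28 + 8*(3 - 4) = -28 + 8*(-1) = -28 - 8 = -36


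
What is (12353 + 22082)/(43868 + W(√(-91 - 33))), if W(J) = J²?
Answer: 34435/43744 ≈ 0.78719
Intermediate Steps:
(12353 + 22082)/(43868 + W(√(-91 - 33))) = (12353 + 22082)/(43868 + (√(-91 - 33))²) = 34435/(43868 + (√(-124))²) = 34435/(43868 + (2*I*√31)²) = 34435/(43868 - 124) = 34435/43744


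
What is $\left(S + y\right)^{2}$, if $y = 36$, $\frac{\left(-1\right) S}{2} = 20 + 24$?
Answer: $2704$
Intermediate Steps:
$S = -88$ ($S = - 2 \left(20 + 24\right) = \left(-2\right) 44 = -88$)
$\left(S + y\right)^{2} = \left(-88 + 36\right)^{2} = \left(-52\right)^{2} = 2704$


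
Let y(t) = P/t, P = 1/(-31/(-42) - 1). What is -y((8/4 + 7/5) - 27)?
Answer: -105/649 ≈ -0.16179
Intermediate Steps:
P = -42/11 (P = 1/(-31*(-1/42) - 1) = 1/(31/42 - 1) = 1/(-11/42) = -42/11 ≈ -3.8182)
y(t) = -42/(11*t)
-y((8/4 + 7/5) - 27) = -(-42)/(11*((8/4 + 7/5) - 27)) = -(-42)/(11*((8*(¼) + 7*(⅕)) - 27)) = -(-42)/(11*((2 + 7/5) - 27)) = -(-42)/(11*(17/5 - 27)) = -(-42)/(11*(-118/5)) = -(-42)*(-5)/(11*118) = -1*105/649 = -105/649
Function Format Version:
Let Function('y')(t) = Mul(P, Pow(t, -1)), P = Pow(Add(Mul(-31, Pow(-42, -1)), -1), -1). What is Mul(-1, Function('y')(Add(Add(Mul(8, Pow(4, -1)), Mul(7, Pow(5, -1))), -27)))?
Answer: Rational(-105, 649) ≈ -0.16179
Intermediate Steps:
P = Rational(-42, 11) (P = Pow(Add(Mul(-31, Rational(-1, 42)), -1), -1) = Pow(Add(Rational(31, 42), -1), -1) = Pow(Rational(-11, 42), -1) = Rational(-42, 11) ≈ -3.8182)
Function('y')(t) = Mul(Rational(-42, 11), Pow(t, -1))
Mul(-1, Function('y')(Add(Add(Mul(8, Pow(4, -1)), Mul(7, Pow(5, -1))), -27))) = Mul(-1, Mul(Rational(-42, 11), Pow(Add(Add(Mul(8, Pow(4, -1)), Mul(7, Pow(5, -1))), -27), -1))) = Mul(-1, Mul(Rational(-42, 11), Pow(Add(Add(Mul(8, Rational(1, 4)), Mul(7, Rational(1, 5))), -27), -1))) = Mul(-1, Mul(Rational(-42, 11), Pow(Add(Add(2, Rational(7, 5)), -27), -1))) = Mul(-1, Mul(Rational(-42, 11), Pow(Add(Rational(17, 5), -27), -1))) = Mul(-1, Mul(Rational(-42, 11), Pow(Rational(-118, 5), -1))) = Mul(-1, Mul(Rational(-42, 11), Rational(-5, 118))) = Mul(-1, Rational(105, 649)) = Rational(-105, 649)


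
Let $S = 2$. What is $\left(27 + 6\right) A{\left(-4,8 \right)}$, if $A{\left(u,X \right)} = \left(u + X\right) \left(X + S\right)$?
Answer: $1320$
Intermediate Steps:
$A{\left(u,X \right)} = \left(2 + X\right) \left(X + u\right)$ ($A{\left(u,X \right)} = \left(u + X\right) \left(X + 2\right) = \left(X + u\right) \left(2 + X\right) = \left(2 + X\right) \left(X + u\right)$)
$\left(27 + 6\right) A{\left(-4,8 \right)} = \left(27 + 6\right) \left(8^{2} + 2 \cdot 8 + 2 \left(-4\right) + 8 \left(-4\right)\right) = 33 \left(64 + 16 - 8 - 32\right) = 33 \cdot 40 = 1320$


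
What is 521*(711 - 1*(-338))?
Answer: 546529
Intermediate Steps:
521*(711 - 1*(-338)) = 521*(711 + 338) = 521*1049 = 546529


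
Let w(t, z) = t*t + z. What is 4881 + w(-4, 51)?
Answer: 4948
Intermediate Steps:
w(t, z) = z + t² (w(t, z) = t² + z = z + t²)
4881 + w(-4, 51) = 4881 + (51 + (-4)²) = 4881 + (51 + 16) = 4881 + 67 = 4948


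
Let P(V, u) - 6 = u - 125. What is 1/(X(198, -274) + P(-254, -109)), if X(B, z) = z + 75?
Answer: -1/427 ≈ -0.0023419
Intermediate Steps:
P(V, u) = -119 + u (P(V, u) = 6 + (u - 125) = 6 + (-125 + u) = -119 + u)
X(B, z) = 75 + z
1/(X(198, -274) + P(-254, -109)) = 1/((75 - 274) + (-119 - 109)) = 1/(-199 - 228) = 1/(-427) = -1/427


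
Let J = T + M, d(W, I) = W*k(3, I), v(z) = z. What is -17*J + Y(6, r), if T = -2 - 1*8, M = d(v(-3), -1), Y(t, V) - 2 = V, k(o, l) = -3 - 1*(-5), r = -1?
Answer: 273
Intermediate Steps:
k(o, l) = 2 (k(o, l) = -3 + 5 = 2)
Y(t, V) = 2 + V
d(W, I) = 2*W (d(W, I) = W*2 = 2*W)
M = -6 (M = 2*(-3) = -6)
T = -10 (T = -2 - 8 = -10)
J = -16 (J = -10 - 6 = -16)
-17*J + Y(6, r) = -17*(-16) + (2 - 1) = 272 + 1 = 273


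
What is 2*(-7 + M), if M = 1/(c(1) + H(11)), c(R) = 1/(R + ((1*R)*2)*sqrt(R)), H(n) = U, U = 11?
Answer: -235/17 ≈ -13.824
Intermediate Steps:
H(n) = 11
c(R) = 1/(R + 2*R**(3/2)) (c(R) = 1/(R + (R*2)*sqrt(R)) = 1/(R + (2*R)*sqrt(R)) = 1/(R + 2*R**(3/2)))
M = 3/34 (M = 1/(1/(1 + 2*1**(3/2)) + 11) = 1/(1/(1 + 2*1) + 11) = 1/(1/(1 + 2) + 11) = 1/(1/3 + 11) = 1/(34/3) = 3/34 ≈ 0.088235)
2*(-7 + M) = 2*(-7 + 3/34) = 2*(-235/34) = -235/17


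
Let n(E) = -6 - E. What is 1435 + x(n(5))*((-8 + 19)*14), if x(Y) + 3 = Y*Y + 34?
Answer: 24843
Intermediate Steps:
x(Y) = 31 + Y**2 (x(Y) = -3 + (Y*Y + 34) = -3 + (Y**2 + 34) = -3 + (34 + Y**2) = 31 + Y**2)
1435 + x(n(5))*((-8 + 19)*14) = 1435 + (31 + (-6 - 1*5)**2)*((-8 + 19)*14) = 1435 + (31 + (-6 - 5)**2)*(11*14) = 1435 + (31 + (-11)**2)*154 = 1435 + (31 + 121)*154 = 1435 + 152*154 = 1435 + 23408 = 24843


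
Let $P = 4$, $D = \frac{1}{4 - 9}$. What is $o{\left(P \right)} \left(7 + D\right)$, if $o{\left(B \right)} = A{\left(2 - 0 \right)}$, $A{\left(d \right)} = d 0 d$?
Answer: $0$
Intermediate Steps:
$A{\left(d \right)} = 0$ ($A{\left(d \right)} = 0 d = 0$)
$D = - \frac{1}{5}$ ($D = \frac{1}{-5} = - \frac{1}{5} \approx -0.2$)
$o{\left(B \right)} = 0$
$o{\left(P \right)} \left(7 + D\right) = 0 \left(7 - \frac{1}{5}\right) = 0 \cdot \frac{34}{5} = 0$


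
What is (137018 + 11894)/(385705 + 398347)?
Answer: 37228/196013 ≈ 0.18993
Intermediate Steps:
(137018 + 11894)/(385705 + 398347) = 148912/784052 = 148912*(1/784052) = 37228/196013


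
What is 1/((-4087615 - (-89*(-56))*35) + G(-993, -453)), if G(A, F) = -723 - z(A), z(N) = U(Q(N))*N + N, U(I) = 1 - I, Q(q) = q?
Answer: -1/3274743 ≈ -3.0537e-7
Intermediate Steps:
z(N) = N + N*(1 - N) (z(N) = (1 - N)*N + N = N*(1 - N) + N = N + N*(1 - N))
G(A, F) = -723 - A*(2 - A)
1/((-4087615 - (-89*(-56))*35) + G(-993, -453)) = 1/((-4087615 - (-89*(-56))*35) + (-723 - 993*(-2 - 993))) = 1/((-4087615 - 4984*35) + (-723 - 993*(-995))) = 1/((-4087615 - 1*174440) + (-723 + 988035)) = 1/((-4087615 - 174440) + 987312) = 1/(-4262055 + 987312) = 1/(-3274743) = -1/3274743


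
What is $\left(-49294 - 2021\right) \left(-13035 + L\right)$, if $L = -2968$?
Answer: $821193945$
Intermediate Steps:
$\left(-49294 - 2021\right) \left(-13035 + L\right) = \left(-49294 - 2021\right) \left(-13035 - 2968\right) = \left(-51315\right) \left(-16003\right) = 821193945$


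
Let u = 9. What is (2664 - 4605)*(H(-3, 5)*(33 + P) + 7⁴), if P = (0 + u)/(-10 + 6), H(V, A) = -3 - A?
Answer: -4182855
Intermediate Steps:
P = -9/4 (P = (0 + 9)/(-10 + 6) = 9/(-4) = 9*(-¼) = -9/4 ≈ -2.2500)
(2664 - 4605)*(H(-3, 5)*(33 + P) + 7⁴) = (2664 - 4605)*((-3 - 1*5)*(33 - 9/4) + 7⁴) = -1941*((-3 - 5)*(123/4) + 2401) = -1941*(-8*123/4 + 2401) = -1941*(-246 + 2401) = -1941*2155 = -4182855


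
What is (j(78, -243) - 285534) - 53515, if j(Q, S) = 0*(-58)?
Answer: -339049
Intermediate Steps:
j(Q, S) = 0
(j(78, -243) - 285534) - 53515 = (0 - 285534) - 53515 = -285534 - 53515 = -339049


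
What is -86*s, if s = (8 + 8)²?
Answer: -22016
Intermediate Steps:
s = 256 (s = 16² = 256)
-86*s = -86*256 = -22016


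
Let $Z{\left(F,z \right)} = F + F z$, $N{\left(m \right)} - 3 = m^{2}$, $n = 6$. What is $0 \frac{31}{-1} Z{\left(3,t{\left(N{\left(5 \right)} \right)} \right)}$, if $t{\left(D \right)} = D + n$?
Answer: $0$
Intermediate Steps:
$N{\left(m \right)} = 3 + m^{2}$
$t{\left(D \right)} = 6 + D$ ($t{\left(D \right)} = D + 6 = 6 + D$)
$0 \frac{31}{-1} Z{\left(3,t{\left(N{\left(5 \right)} \right)} \right)} = 0 \frac{31}{-1} \cdot 3 \left(1 + \left(6 + \left(3 + 5^{2}\right)\right)\right) = 0 \cdot 31 \left(-1\right) 3 \left(1 + \left(6 + \left(3 + 25\right)\right)\right) = 0 \left(-31\right) 3 \left(1 + \left(6 + 28\right)\right) = 0 \cdot 3 \left(1 + 34\right) = 0 \cdot 3 \cdot 35 = 0 \cdot 105 = 0$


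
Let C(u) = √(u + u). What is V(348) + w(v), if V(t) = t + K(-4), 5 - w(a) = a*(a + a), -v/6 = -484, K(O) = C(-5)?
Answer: -16866079 + I*√10 ≈ -1.6866e+7 + 3.1623*I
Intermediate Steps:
C(u) = √2*√u (C(u) = √(2*u) = √2*√u)
K(O) = I*√10 (K(O) = √2*√(-5) = √2*(I*√5) = I*√10)
v = 2904 (v = -6*(-484) = 2904)
w(a) = 5 - 2*a² (w(a) = 5 - a*(a + a) = 5 - a*2*a = 5 - 2*a²)
V(t) = t + I*√10
V(348) + w(v) = (348 + I*√10) + (5 - 2*2904²) = (348 + I*√10) + (5 - 2*8433216) = (348 + I*√10) + (5 - 16866432) = (348 + I*√10) - 16866427 = -16866079 + I*√10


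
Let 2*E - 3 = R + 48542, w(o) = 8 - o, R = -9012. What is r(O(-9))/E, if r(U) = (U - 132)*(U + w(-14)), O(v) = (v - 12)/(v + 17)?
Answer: -166935/1265056 ≈ -0.13196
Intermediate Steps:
O(v) = (-12 + v)/(17 + v)
r(U) = (-132 + U)*(22 + U) (r(U) = (U - 132)*(U + (8 - 1*(-14))) = (-132 + U)*(U + (8 + 14)) = (-132 + U)*(U + 22) = (-132 + U)*(22 + U))
E = 39533/2 (E = 3/2 + (-9012 + 48542)/2 = 3/2 + (½)*39530 = 3/2 + 19765 = 39533/2 ≈ 19767.)
r(O(-9))/E = (-2904 + ((-12 - 9)/(17 - 9))² - 110*(-12 - 9)/(17 - 9))/(39533/2) = (-2904 + (-21/8)² - 110*(-21)/8)*(2/39533) = (-2904 + ((⅛)*(-21))² - 55*(-21)/4)*(2/39533) = (-2904 + (-21/8)² - 110*(-21/8))*(2/39533) = (-2904 + 441/64 + 1155/4)*(2/39533) = -166935/64*2/39533 = -166935/1265056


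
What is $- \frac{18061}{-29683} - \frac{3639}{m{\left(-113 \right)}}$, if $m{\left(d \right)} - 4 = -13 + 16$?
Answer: $- \frac{107890010}{207781} \approx -519.25$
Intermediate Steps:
$m{\left(d \right)} = 7$ ($m{\left(d \right)} = 4 + \left(-13 + 16\right) = 4 + 3 = 7$)
$- \frac{18061}{-29683} - \frac{3639}{m{\left(-113 \right)}} = - \frac{18061}{-29683} - \frac{3639}{7} = \left(-18061\right) \left(- \frac{1}{29683}\right) - \frac{3639}{7} = \frac{18061}{29683} - \frac{3639}{7} = - \frac{107890010}{207781}$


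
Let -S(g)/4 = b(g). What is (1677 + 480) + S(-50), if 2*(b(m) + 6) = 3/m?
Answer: 54528/25 ≈ 2181.1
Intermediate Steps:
b(m) = -6 + 3/(2*m) (b(m) = -6 + (3/m)/2 = -6 + 3/(2*m))
S(g) = 24 - 6/g (S(g) = -4*(-6 + 3/(2*g)) = 24 - 6/g)
(1677 + 480) + S(-50) = (1677 + 480) + (24 - 6/(-50)) = 2157 + (24 - 6*(-1/50)) = 2157 + (24 + 3/25) = 2157 + 603/25 = 54528/25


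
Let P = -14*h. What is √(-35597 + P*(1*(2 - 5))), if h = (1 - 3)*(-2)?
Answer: I*√35429 ≈ 188.23*I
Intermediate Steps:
h = 4 (h = -2*(-2) = 4)
P = -56 (P = -14*4 = -56)
√(-35597 + P*(1*(2 - 5))) = √(-35597 - 56*(2 - 5)) = √(-35597 - 56*(-3)) = √(-35597 + 168) = √(-35429) = I*√35429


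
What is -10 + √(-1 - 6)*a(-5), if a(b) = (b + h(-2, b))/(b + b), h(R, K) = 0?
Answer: -10 + I*√7/2 ≈ -10.0 + 1.3229*I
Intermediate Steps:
a(b) = ½ (a(b) = (b + 0)/(b + b) = b/((2*b)) = b*(1/(2*b)) = ½)
-10 + √(-1 - 6)*a(-5) = -10 + √(-1 - 6)*(½) = -10 + √(-7)*(½) = -10 + (I*√7)*(½) = -10 + I*√7/2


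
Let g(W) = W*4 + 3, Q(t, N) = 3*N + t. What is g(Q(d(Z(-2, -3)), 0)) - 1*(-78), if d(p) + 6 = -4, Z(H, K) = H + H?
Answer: 41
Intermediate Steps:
Z(H, K) = 2*H
d(p) = -10 (d(p) = -6 - 4 = -10)
Q(t, N) = t + 3*N
g(W) = 3 + 4*W (g(W) = 4*W + 3 = 3 + 4*W)
g(Q(d(Z(-2, -3)), 0)) - 1*(-78) = (3 + 4*(-10 + 3*0)) - 1*(-78) = (3 + 4*(-10 + 0)) + 78 = (3 + 4*(-10)) + 78 = (3 - 40) + 78 = -37 + 78 = 41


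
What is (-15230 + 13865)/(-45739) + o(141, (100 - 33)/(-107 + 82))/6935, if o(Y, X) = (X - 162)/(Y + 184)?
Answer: 76725176912/2577249715625 ≈ 0.029770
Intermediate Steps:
o(Y, X) = (-162 + X)/(184 + Y)
(-15230 + 13865)/(-45739) + o(141, (100 - 33)/(-107 + 82))/6935 = (-15230 + 13865)/(-45739) + ((-162 + (100 - 33)/(-107 + 82))/(184 + 141))/6935 = -1365*(-1/45739) + ((-162 + 67/(-25))/325)*(1/6935) = 1365/45739 + ((-162 + 67*(-1/25))/325)*(1/6935) = 1365/45739 + ((-162 - 67/25)/325)*(1/6935) = 1365/45739 + ((1/325)*(-4117/25))*(1/6935) = 1365/45739 - 4117/8125*1/6935 = 1365/45739 - 4117/56346875 = 76725176912/2577249715625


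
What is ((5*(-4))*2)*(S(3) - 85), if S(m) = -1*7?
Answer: 3680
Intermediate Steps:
S(m) = -7
((5*(-4))*2)*(S(3) - 85) = ((5*(-4))*2)*(-7 - 85) = -20*2*(-92) = -40*(-92) = 3680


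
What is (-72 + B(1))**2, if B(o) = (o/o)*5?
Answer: 4489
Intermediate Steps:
B(o) = 5 (B(o) = 1*5 = 5)
(-72 + B(1))**2 = (-72 + 5)**2 = (-67)**2 = 4489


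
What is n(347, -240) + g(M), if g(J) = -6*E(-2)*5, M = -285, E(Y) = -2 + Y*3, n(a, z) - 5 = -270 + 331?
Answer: 306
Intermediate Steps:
n(a, z) = 66 (n(a, z) = 5 + (-270 + 331) = 5 + 61 = 66)
E(Y) = -2 + 3*Y
g(J) = 240 (g(J) = -6*(-2 + 3*(-2))*5 = -6*(-2 - 6)*5 = -6*(-8)*5 = 48*5 = 240)
n(347, -240) + g(M) = 66 + 240 = 306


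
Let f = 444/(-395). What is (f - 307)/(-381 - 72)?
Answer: 121709/178935 ≈ 0.68019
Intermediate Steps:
f = -444/395 (f = 444*(-1/395) = -444/395 ≈ -1.1241)
(f - 307)/(-381 - 72) = (-444/395 - 307)/(-381 - 72) = -121709/395/(-453) = -121709/395*(-1/453) = 121709/178935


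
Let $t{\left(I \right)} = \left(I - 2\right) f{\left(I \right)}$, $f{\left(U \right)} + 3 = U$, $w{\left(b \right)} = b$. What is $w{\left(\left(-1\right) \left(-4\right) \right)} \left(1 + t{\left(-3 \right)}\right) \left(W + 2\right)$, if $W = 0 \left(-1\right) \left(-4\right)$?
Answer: $248$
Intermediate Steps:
$f{\left(U \right)} = -3 + U$
$W = 0$ ($W = 0 \left(-4\right) = 0$)
$t{\left(I \right)} = \left(-3 + I\right) \left(-2 + I\right)$ ($t{\left(I \right)} = \left(I - 2\right) \left(-3 + I\right) = \left(-2 + I\right) \left(-3 + I\right) = \left(-3 + I\right) \left(-2 + I\right)$)
$w{\left(\left(-1\right) \left(-4\right) \right)} \left(1 + t{\left(-3 \right)}\right) \left(W + 2\right) = \left(-1\right) \left(-4\right) \left(1 + \left(-3 - 3\right) \left(-2 - 3\right)\right) \left(0 + 2\right) = 4 \left(1 - -30\right) 2 = 4 \left(1 + 30\right) 2 = 4 \cdot 31 \cdot 2 = 124 \cdot 2 = 248$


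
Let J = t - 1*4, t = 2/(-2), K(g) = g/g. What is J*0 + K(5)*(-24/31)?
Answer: -24/31 ≈ -0.77419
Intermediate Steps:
K(g) = 1
t = -1 (t = 2*(-½) = -1)
J = -5 (J = -1 - 1*4 = -1 - 4 = -5)
J*0 + K(5)*(-24/31) = -5*0 + 1*(-24/31) = 0 + 1*(-24*1/31) = 0 + 1*(-24/31) = 0 - 24/31 = -24/31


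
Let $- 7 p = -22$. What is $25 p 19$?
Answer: $\frac{10450}{7} \approx 1492.9$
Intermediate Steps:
$p = \frac{22}{7}$ ($p = \left(- \frac{1}{7}\right) \left(-22\right) = \frac{22}{7} \approx 3.1429$)
$25 p 19 = 25 \cdot \frac{22}{7} \cdot 19 = \frac{550}{7} \cdot 19 = \frac{10450}{7}$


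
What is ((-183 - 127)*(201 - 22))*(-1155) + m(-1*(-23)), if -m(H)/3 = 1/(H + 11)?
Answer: 2179092297/34 ≈ 6.4091e+7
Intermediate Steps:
m(H) = -3/(11 + H) (m(H) = -3/(H + 11) = -3/(11 + H))
((-183 - 127)*(201 - 22))*(-1155) + m(-1*(-23)) = ((-183 - 127)*(201 - 22))*(-1155) - 3/(11 - 1*(-23)) = -310*179*(-1155) - 3/(11 + 23) = -55490*(-1155) - 3/34 = 64090950 - 3*1/34 = 64090950 - 3/34 = 2179092297/34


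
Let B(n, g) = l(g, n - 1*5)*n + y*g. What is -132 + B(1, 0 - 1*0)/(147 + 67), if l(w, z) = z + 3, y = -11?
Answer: -28249/214 ≈ -132.00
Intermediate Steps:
l(w, z) = 3 + z
B(n, g) = -11*g + n*(-2 + n) (B(n, g) = (3 + (n - 1*5))*n - 11*g = (3 + (n - 5))*n - 11*g = (3 + (-5 + n))*n - 11*g = (-2 + n)*n - 11*g = n*(-2 + n) - 11*g = -11*g + n*(-2 + n))
-132 + B(1, 0 - 1*0)/(147 + 67) = -132 + (-11*(0 - 1*0) + 1*(-2 + 1))/(147 + 67) = -132 + (-11*(0 + 0) + 1*(-1))/214 = -132 + (-11*0 - 1)*(1/214) = -132 + (0 - 1)*(1/214) = -132 - 1*1/214 = -132 - 1/214 = -28249/214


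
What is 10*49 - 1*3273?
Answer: -2783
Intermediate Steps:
10*49 - 1*3273 = 490 - 3273 = -2783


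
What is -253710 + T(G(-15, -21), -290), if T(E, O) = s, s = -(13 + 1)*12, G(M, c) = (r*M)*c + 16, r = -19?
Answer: -253878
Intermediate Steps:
G(M, c) = 16 - 19*M*c (G(M, c) = (-19*M)*c + 16 = -19*M*c + 16 = 16 - 19*M*c)
s = -168 (s = -14*12 = -1*168 = -168)
T(E, O) = -168
-253710 + T(G(-15, -21), -290) = -253710 - 168 = -253878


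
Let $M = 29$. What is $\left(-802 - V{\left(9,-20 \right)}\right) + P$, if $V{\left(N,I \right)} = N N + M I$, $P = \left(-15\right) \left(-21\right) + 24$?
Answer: $36$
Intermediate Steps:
$P = 339$ ($P = 315 + 24 = 339$)
$V{\left(N,I \right)} = N^{2} + 29 I$ ($V{\left(N,I \right)} = N N + 29 I = N^{2} + 29 I$)
$\left(-802 - V{\left(9,-20 \right)}\right) + P = \left(-802 - \left(9^{2} + 29 \left(-20\right)\right)\right) + 339 = \left(-802 - \left(81 - 580\right)\right) + 339 = \left(-802 - -499\right) + 339 = \left(-802 + 499\right) + 339 = -303 + 339 = 36$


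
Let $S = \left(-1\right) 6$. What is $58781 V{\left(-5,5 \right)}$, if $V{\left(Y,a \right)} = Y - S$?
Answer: $58781$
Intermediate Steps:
$S = -6$
$V{\left(Y,a \right)} = 6 + Y$ ($V{\left(Y,a \right)} = Y - -6 = Y + 6 = 6 + Y$)
$58781 V{\left(-5,5 \right)} = 58781 \left(6 - 5\right) = 58781 \cdot 1 = 58781$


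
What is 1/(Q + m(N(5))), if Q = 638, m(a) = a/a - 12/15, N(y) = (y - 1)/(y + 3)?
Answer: 5/3191 ≈ 0.0015669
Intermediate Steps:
N(y) = (-1 + y)/(3 + y)
m(a) = ⅕ (m(a) = 1 - 12*1/15 = 1 - ⅘ = ⅕)
1/(Q + m(N(5))) = 1/(638 + ⅕) = 1/(3191/5) = 5/3191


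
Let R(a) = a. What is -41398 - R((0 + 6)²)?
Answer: -41434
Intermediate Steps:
-41398 - R((0 + 6)²) = -41398 - (0 + 6)² = -41398 - 1*6² = -41398 - 1*36 = -41398 - 36 = -41434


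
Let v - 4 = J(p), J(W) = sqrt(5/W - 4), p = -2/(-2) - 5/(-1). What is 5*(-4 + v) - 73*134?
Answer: -9782 + 5*I*sqrt(114)/6 ≈ -9782.0 + 8.8976*I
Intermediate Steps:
p = 6 (p = -2*(-1/2) - 5*(-1) = 1 + 5 = 6)
J(W) = sqrt(-4 + 5/W)
v = 4 + I*sqrt(114)/6 (v = 4 + sqrt(-4 + 5/6) = 4 + sqrt(-19/6) = 4 + I*sqrt(114)/6 ≈ 4.0 + 1.7795*I)
5*(-4 + v) - 73*134 = 5*(-4 + (4 + I*sqrt(114)/6)) - 73*134 = 5*(I*sqrt(114)/6) - 9782 = 5*I*sqrt(114)/6 - 9782 = -9782 + 5*I*sqrt(114)/6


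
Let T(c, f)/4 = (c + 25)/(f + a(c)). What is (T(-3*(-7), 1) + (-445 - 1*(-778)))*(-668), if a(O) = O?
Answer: -2508340/11 ≈ -2.2803e+5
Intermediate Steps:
T(c, f) = 4*(25 + c)/(c + f) (T(c, f) = 4*((c + 25)/(f + c)) = 4*((25 + c)/(c + f)) = 4*(25 + c)/(c + f))
(T(-3*(-7), 1) + (-445 - 1*(-778)))*(-668) = (4*(25 - 3*(-7))/(-3*(-7) + 1) + (-445 - 1*(-778)))*(-668) = (4*(25 + 21)/(21 + 1) + (-445 + 778))*(-668) = (4*46/22 + 333)*(-668) = (4*(1/22)*46 + 333)*(-668) = (92/11 + 333)*(-668) = (3755/11)*(-668) = -2508340/11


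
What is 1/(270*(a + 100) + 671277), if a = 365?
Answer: 1/796827 ≈ 1.2550e-6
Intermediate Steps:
1/(270*(a + 100) + 671277) = 1/(270*(365 + 100) + 671277) = 1/(270*465 + 671277) = 1/(125550 + 671277) = 1/796827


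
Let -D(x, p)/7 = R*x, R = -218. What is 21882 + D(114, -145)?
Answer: 195846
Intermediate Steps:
D(x, p) = 1526*x (D(x, p) = -(-1526)*x = 1526*x)
21882 + D(114, -145) = 21882 + 1526*114 = 21882 + 173964 = 195846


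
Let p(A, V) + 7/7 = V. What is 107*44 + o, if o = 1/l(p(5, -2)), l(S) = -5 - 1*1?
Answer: 28247/6 ≈ 4707.8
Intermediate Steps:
p(A, V) = -1 + V
l(S) = -6 (l(S) = -5 - 1 = -6)
o = -⅙ (o = 1/(-6) = -⅙ ≈ -0.16667)
107*44 + o = 107*44 - ⅙ = 4708 - ⅙ = 28247/6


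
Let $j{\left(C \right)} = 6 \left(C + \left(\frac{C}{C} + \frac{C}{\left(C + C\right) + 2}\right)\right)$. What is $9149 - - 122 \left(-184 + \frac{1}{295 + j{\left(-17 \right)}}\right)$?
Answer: $- \frac{43020313}{3235} \approx -13298.0$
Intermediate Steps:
$j{\left(C \right)} = 6 + 6 C + \frac{6 C}{2 + 2 C}$ ($j{\left(C \right)} = 6 \left(C + \left(1 + \frac{C}{2 C + 2}\right)\right) = 6 \left(C + \left(1 + \frac{C}{2 + 2 C}\right)\right) = 6 \left(1 + C + \frac{C}{2 + 2 C}\right) = 6 + 6 C + \frac{6 C}{2 + 2 C}$)
$9149 - - 122 \left(-184 + \frac{1}{295 + j{\left(-17 \right)}}\right) = 9149 - - 122 \left(-184 + \frac{1}{295 + \frac{3 \left(2 + 2 \left(-17\right)^{2} + 5 \left(-17\right)\right)}{1 - 17}}\right) = 9149 - - 122 \left(-184 + \frac{1}{295 + \frac{3 \left(2 + 2 \cdot 289 - 85\right)}{-16}}\right) = 9149 - - 122 \left(-184 + \frac{1}{295 + 3 \left(- \frac{1}{16}\right) \left(2 + 578 - 85\right)}\right) = 9149 - - 122 \left(-184 + \frac{1}{295 + 3 \left(- \frac{1}{16}\right) 495}\right) = 9149 - - 122 \left(-184 + \frac{1}{295 - \frac{1485}{16}}\right) = 9149 - - 122 \left(-184 + \frac{1}{\frac{3235}{16}}\right) = 9149 - - 122 \left(-184 + \frac{16}{3235}\right) = 9149 - \left(-122\right) \left(- \frac{595224}{3235}\right) = 9149 - \frac{72617328}{3235} = - \frac{43020313}{3235}$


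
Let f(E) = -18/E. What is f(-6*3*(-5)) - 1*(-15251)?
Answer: 76254/5 ≈ 15251.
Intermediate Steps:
f(-6*3*(-5)) - 1*(-15251) = -18/(-6*3*(-5)) - 1*(-15251) = -18/((-18*(-5))) + 15251 = -18/90 + 15251 = -18*1/90 + 15251 = -⅕ + 15251 = 76254/5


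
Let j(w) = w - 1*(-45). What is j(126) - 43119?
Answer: -42948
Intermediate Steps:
j(w) = 45 + w (j(w) = w + 45 = 45 + w)
j(126) - 43119 = (45 + 126) - 43119 = 171 - 43119 = -42948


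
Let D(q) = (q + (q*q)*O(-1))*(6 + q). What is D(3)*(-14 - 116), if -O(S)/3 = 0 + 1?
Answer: 28080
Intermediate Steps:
O(S) = -3 (O(S) = -3*(0 + 1) = -3*1 = -3)
D(q) = (6 + q)*(q - 3*q²) (D(q) = (q + (q*q)*(-3))*(6 + q) = (q + q²*(-3))*(6 + q) = (q - 3*q²)*(6 + q) = (6 + q)*(q - 3*q²))
D(3)*(-14 - 116) = (3*(6 - 17*3 - 3*3²))*(-14 - 116) = (3*(6 - 51 - 3*9))*(-130) = (3*(6 - 51 - 27))*(-130) = (3*(-72))*(-130) = -216*(-130) = 28080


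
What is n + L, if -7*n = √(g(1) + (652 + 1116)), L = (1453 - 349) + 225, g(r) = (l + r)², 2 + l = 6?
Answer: 1329 - √1793/7 ≈ 1323.0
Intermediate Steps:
l = 4 (l = -2 + 6 = 4)
g(r) = (4 + r)²
L = 1329 (L = 1104 + 225 = 1329)
n = -√1793/7 (n = -√((4 + 1)² + (652 + 1116))/7 = -√(5² + 1768)/7 = -√(25 + 1768)/7 = -√1793/7 ≈ -6.0491)
n + L = -√1793/7 + 1329 = 1329 - √1793/7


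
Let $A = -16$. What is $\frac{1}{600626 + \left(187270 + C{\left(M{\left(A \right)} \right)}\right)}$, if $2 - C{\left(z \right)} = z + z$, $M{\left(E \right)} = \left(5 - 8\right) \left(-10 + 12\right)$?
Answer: $\frac{1}{787910} \approx 1.2692 \cdot 10^{-6}$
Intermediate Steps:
$M{\left(E \right)} = -6$ ($M{\left(E \right)} = \left(-3\right) 2 = -6$)
$C{\left(z \right)} = 2 - 2 z$ ($C{\left(z \right)} = 2 - \left(z + z\right) = 2 - 2 z$)
$\frac{1}{600626 + \left(187270 + C{\left(M{\left(A \right)} \right)}\right)} = \frac{1}{600626 + \left(187270 + \left(2 - -12\right)\right)} = \frac{1}{600626 + \left(187270 + \left(2 + 12\right)\right)} = \frac{1}{600626 + \left(187270 + 14\right)} = \frac{1}{600626 + 187284} = \frac{1}{787910}$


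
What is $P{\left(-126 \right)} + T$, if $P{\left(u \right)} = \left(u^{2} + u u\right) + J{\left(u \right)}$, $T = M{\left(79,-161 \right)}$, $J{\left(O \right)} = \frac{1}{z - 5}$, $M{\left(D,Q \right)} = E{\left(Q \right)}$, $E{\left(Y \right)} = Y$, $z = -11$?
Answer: $\frac{505455}{16} \approx 31591.0$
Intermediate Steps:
$M{\left(D,Q \right)} = Q$
$J{\left(O \right)} = - \frac{1}{16}$ ($J{\left(O \right)} = \frac{1}{-11 - 5} = \frac{1}{-16} = - \frac{1}{16}$)
$T = -161$
$P{\left(u \right)} = - \frac{1}{16} + 2 u^{2}$ ($P{\left(u \right)} = \left(u^{2} + u u\right) - \frac{1}{16} = \left(u^{2} + u^{2}\right) - \frac{1}{16} = 2 u^{2} - \frac{1}{16} = - \frac{1}{16} + 2 u^{2}$)
$P{\left(-126 \right)} + T = \left(- \frac{1}{16} + 2 \left(-126\right)^{2}\right) - 161 = \left(- \frac{1}{16} + 2 \cdot 15876\right) - 161 = \left(- \frac{1}{16} + 31752\right) - 161 = \frac{508031}{16} - 161 = \frac{505455}{16}$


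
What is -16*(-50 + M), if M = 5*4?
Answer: 480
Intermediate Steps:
M = 20
-16*(-50 + M) = -16*(-50 + 20) = -16*(-30) = 480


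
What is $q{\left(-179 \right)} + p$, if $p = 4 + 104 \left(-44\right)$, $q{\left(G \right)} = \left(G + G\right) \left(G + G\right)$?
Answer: $123592$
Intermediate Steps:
$q{\left(G \right)} = 4 G^{2}$ ($q{\left(G \right)} = 2 G 2 G = 4 G^{2}$)
$p = -4572$ ($p = 4 - 4576 = -4572$)
$q{\left(-179 \right)} + p = 4 \left(-179\right)^{2} - 4572 = 4 \cdot 32041 - 4572 = 128164 - 4572 = 123592$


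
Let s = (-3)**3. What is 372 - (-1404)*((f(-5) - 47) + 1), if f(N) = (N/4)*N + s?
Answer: -93345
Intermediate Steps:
s = -27
f(N) = -27 + N**2/4 (f(N) = (N/4)*N - 27 = N**2/4 - 27 = -27 + N**2/4)
372 - (-1404)*((f(-5) - 47) + 1) = 372 - (-1404)*(((-27 + (1/4)*(-5)**2) - 47) + 1) = 372 - (-1404)*(((-27 + (1/4)*25) - 47) + 1) = 372 - (-1404)*(((-27 + 25/4) - 47) + 1) = 372 - (-1404)*((-83/4 - 47) + 1) = 372 - (-1404)*(-271/4 + 1) = 372 - (-1404)*(-267)/4 = 372 - 468*801/4 = 372 - 93717 = -93345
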